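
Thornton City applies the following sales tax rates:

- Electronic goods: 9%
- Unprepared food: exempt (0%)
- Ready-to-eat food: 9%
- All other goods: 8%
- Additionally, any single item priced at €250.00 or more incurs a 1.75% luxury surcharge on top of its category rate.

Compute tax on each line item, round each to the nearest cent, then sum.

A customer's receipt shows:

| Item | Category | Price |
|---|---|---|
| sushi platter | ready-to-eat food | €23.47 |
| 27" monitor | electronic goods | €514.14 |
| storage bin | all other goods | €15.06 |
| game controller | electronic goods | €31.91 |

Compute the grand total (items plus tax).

Sushi platter €23.47: ready-to-eat food → 9% → €2.11
27" monitor €514.14: electronic goods → 9% + 1.75% surcharge = 10.75% → €55.27
Storage bin €15.06: all other goods → 8% → €1.20
Game controller €31.91: electronic goods → 9% → €2.87
Subtotal = €584.58; tax = €61.45; total due = €646.03

€646.03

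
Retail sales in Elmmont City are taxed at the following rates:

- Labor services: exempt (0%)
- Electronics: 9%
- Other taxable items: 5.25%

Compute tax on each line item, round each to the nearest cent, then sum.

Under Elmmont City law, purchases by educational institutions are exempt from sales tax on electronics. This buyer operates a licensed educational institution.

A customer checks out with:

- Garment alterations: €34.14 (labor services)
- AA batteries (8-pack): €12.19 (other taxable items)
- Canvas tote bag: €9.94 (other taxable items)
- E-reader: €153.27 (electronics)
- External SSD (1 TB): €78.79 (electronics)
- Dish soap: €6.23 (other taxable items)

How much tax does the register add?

€1.49

Garment alterations €34.14: labor services → 0% → €0.00
AA batteries (8-pack) €12.19: other taxable items → 5.25% → €0.64
Canvas tote bag €9.94: other taxable items → 5.25% → €0.52
E-reader €153.27: electronics, buyer-exempt → 0% → €0.00
External SSD (1 TB) €78.79: electronics, buyer-exempt → 0% → €0.00
Dish soap €6.23: other taxable items → 5.25% → €0.33
Total tax = €0.64 + €0.52 + €0.33 = €1.49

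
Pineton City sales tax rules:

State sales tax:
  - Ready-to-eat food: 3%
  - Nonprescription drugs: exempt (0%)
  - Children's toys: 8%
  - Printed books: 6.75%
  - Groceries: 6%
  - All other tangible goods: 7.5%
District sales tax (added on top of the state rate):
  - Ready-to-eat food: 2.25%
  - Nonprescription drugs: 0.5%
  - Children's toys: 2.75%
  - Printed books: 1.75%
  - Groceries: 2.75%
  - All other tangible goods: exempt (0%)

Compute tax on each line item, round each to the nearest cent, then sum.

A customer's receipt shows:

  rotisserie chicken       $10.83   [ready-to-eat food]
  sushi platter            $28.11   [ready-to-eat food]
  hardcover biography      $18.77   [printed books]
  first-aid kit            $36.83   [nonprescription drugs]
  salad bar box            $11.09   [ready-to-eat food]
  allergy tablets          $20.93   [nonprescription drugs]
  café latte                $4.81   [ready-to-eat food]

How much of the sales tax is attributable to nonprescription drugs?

First-aid kit $36.83: nonprescription drugs → 0% + 0.5% district = 0.5% → $0.18
Allergy tablets $20.93: nonprescription drugs → 0% + 0.5% district = 0.5% → $0.10
Tax on nonprescription drugs = $0.18 + $0.10 = $0.28

$0.28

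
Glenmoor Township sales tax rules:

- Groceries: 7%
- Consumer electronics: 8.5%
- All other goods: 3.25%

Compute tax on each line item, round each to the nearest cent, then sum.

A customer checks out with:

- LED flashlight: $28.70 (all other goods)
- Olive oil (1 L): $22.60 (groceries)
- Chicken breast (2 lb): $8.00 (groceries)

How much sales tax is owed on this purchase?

LED flashlight $28.70: all other goods → 3.25% → $0.93
Olive oil (1 L) $22.60: groceries → 7% → $1.58
Chicken breast (2 lb) $8.00: groceries → 7% → $0.56
Total tax = $0.93 + $1.58 + $0.56 = $3.07

$3.07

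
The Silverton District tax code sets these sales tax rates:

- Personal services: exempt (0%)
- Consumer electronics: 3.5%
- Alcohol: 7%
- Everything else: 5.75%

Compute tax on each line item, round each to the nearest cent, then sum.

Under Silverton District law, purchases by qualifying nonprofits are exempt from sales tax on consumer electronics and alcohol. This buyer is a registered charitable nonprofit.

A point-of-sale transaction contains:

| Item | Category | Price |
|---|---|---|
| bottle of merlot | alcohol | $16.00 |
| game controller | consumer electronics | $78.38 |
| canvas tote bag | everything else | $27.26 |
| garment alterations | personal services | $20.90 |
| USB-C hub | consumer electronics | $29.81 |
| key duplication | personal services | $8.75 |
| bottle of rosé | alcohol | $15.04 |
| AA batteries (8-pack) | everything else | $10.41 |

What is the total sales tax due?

$2.17

Bottle of merlot $16.00: alcohol, buyer-exempt → 0% → $0.00
Game controller $78.38: consumer electronics, buyer-exempt → 0% → $0.00
Canvas tote bag $27.26: everything else → 5.75% → $1.57
Garment alterations $20.90: personal services → 0% → $0.00
USB-C hub $29.81: consumer electronics, buyer-exempt → 0% → $0.00
Key duplication $8.75: personal services → 0% → $0.00
Bottle of rosé $15.04: alcohol, buyer-exempt → 0% → $0.00
AA batteries (8-pack) $10.41: everything else → 5.75% → $0.60
Total tax = $1.57 + $0.60 = $2.17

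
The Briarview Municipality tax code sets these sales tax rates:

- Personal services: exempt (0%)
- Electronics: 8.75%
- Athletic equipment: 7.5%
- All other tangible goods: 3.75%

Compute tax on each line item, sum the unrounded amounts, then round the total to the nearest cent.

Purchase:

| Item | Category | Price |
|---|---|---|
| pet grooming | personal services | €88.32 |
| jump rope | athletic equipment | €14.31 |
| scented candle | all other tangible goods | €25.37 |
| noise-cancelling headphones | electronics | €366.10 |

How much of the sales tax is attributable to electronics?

Noise-cancelling headphones €366.10: electronics → 8.75% → €32.03375
Tax on electronics: unrounded sum = €32.03375 → €32.03

€32.03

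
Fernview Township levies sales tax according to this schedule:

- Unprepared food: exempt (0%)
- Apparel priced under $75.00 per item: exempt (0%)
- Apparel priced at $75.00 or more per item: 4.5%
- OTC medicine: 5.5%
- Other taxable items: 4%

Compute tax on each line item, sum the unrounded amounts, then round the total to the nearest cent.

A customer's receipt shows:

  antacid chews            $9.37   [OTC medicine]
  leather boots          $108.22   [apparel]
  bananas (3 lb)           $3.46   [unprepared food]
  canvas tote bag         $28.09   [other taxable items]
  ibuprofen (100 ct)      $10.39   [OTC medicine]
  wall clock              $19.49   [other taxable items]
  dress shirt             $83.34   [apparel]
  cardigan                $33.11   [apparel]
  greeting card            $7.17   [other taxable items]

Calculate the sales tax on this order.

Antacid chews $9.37: OTC medicine → 5.5% → $0.51535
Leather boots $108.22: apparel, $75.00 or more → 4.5% → $4.8699
Bananas (3 lb) $3.46: unprepared food → 0% → $0.00
Canvas tote bag $28.09: other taxable items → 4% → $1.1236
Ibuprofen (100 ct) $10.39: OTC medicine → 5.5% → $0.57145
Wall clock $19.49: other taxable items → 4% → $0.7796
Dress shirt $83.34: apparel, $75.00 or more → 4.5% → $3.7503
Cardigan $33.11: apparel, under $75.00 → 0% → $0.00
Greeting card $7.17: other taxable items → 4% → $0.2868
Unrounded tax sum = $11.897 → $11.90

$11.90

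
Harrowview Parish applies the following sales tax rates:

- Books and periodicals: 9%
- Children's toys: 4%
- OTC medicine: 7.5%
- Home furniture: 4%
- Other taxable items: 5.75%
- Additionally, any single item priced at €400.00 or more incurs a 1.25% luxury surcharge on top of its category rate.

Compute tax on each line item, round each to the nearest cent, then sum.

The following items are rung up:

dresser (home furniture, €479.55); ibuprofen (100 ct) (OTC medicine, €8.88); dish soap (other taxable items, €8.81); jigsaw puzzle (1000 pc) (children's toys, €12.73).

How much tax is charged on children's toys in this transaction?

€0.51

Jigsaw puzzle (1000 pc) €12.73: children's toys → 4% → €0.51
Tax on children's toys = €0.51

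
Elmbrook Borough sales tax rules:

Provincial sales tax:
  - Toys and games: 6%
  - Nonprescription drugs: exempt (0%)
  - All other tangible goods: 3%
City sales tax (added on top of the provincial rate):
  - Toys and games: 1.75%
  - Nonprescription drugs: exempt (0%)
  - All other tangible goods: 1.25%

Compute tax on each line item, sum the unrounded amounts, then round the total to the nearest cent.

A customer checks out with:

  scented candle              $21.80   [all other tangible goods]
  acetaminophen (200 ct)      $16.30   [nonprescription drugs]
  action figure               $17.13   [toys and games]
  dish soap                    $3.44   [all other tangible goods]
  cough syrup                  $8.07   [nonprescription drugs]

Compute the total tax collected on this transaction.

Scented candle $21.80: all other tangible goods → 3% + 1.25% city = 4.25% → $0.9265
Acetaminophen (200 ct) $16.30: nonprescription drugs → 0% + 0% city = 0% → $0.00
Action figure $17.13: toys and games → 6% + 1.75% city = 7.75% → $1.327575
Dish soap $3.44: all other tangible goods → 3% + 1.25% city = 4.25% → $0.1462
Cough syrup $8.07: nonprescription drugs → 0% + 0% city = 0% → $0.00
Unrounded tax sum = $2.400275 → $2.40

$2.40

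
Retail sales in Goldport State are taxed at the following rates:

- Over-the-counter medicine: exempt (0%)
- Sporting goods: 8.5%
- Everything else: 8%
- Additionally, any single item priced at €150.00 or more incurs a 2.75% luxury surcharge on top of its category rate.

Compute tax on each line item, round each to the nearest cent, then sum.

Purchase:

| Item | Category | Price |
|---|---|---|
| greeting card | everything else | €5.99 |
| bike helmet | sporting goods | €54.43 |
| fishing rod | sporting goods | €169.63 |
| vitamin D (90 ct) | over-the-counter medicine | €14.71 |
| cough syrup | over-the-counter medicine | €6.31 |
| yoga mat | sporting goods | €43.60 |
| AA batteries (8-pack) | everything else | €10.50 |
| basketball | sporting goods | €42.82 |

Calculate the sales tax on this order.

€32.38

Greeting card €5.99: everything else → 8% → €0.48
Bike helmet €54.43: sporting goods → 8.5% → €4.63
Fishing rod €169.63: sporting goods → 8.5% + 2.75% surcharge = 11.25% → €19.08
Vitamin D (90 ct) €14.71: over-the-counter medicine → 0% → €0.00
Cough syrup €6.31: over-the-counter medicine → 0% → €0.00
Yoga mat €43.60: sporting goods → 8.5% → €3.71
AA batteries (8-pack) €10.50: everything else → 8% → €0.84
Basketball €42.82: sporting goods → 8.5% → €3.64
Total tax = €0.48 + €4.63 + €19.08 + €3.71 + €0.84 + €3.64 = €32.38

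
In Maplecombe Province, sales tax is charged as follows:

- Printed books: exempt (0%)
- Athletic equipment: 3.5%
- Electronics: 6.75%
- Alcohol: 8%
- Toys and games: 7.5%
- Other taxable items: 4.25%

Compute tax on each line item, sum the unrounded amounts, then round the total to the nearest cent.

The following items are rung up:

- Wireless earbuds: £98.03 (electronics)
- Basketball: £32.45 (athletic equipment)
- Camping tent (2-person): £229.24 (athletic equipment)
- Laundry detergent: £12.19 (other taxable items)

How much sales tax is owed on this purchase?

£16.29

Wireless earbuds £98.03: electronics → 6.75% → £6.617025
Basketball £32.45: athletic equipment → 3.5% → £1.13575
Camping tent (2-person) £229.24: athletic equipment → 3.5% → £8.0234
Laundry detergent £12.19: other taxable items → 4.25% → £0.518075
Unrounded tax sum = £16.29425 → £16.29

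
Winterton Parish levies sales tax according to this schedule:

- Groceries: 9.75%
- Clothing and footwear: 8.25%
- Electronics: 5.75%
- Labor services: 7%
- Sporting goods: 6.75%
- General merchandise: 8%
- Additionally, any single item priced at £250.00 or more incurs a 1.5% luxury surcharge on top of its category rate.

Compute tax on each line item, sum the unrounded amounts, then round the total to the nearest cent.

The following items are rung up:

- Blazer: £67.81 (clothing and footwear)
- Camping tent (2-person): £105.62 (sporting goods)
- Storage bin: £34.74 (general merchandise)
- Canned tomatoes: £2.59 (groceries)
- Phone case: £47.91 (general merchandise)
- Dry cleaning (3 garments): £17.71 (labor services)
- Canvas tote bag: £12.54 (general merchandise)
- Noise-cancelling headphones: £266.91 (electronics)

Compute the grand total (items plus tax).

Blazer £67.81: clothing and footwear → 8.25% → £5.594325
Camping tent (2-person) £105.62: sporting goods → 6.75% → £7.12935
Storage bin £34.74: general merchandise → 8% → £2.7792
Canned tomatoes £2.59: groceries → 9.75% → £0.252525
Phone case £47.91: general merchandise → 8% → £3.8328
Dry cleaning (3 garments) £17.71: labor services → 7% → £1.2397
Canvas tote bag £12.54: general merchandise → 8% → £1.0032
Noise-cancelling headphones £266.91: electronics → 5.75% + 1.5% surcharge = 7.25% → £19.350975
Subtotal = £555.83; unrounded tax = £41.182075 → £41.18; total due = £597.01

£597.01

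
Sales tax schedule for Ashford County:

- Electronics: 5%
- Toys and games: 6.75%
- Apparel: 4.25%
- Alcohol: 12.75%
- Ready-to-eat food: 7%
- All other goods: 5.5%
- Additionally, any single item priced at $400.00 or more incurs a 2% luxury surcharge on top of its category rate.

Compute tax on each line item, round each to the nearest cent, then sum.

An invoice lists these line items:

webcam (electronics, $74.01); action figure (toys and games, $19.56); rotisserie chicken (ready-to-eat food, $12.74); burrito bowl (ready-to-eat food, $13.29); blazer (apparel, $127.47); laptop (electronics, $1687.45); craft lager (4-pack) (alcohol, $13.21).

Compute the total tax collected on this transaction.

$132.06

Webcam $74.01: electronics → 5% → $3.70
Action figure $19.56: toys and games → 6.75% → $1.32
Rotisserie chicken $12.74: ready-to-eat food → 7% → $0.89
Burrito bowl $13.29: ready-to-eat food → 7% → $0.93
Blazer $127.47: apparel → 4.25% → $5.42
Laptop $1687.45: electronics → 5% + 2% surcharge = 7% → $118.12
Craft lager (4-pack) $13.21: alcohol → 12.75% → $1.68
Total tax = $3.70 + $1.32 + $0.89 + $0.93 + $5.42 + $118.12 + $1.68 = $132.06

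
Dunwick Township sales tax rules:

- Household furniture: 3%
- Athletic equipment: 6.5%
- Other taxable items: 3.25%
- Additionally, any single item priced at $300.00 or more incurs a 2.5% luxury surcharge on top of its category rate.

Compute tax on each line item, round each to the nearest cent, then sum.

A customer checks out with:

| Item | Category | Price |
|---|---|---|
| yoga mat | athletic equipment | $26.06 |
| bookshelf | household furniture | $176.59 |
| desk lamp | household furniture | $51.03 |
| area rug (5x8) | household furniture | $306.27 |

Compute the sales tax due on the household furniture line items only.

Bookshelf $176.59: household furniture → 3% → $5.30
Desk lamp $51.03: household furniture → 3% → $1.53
Area rug (5x8) $306.27: household furniture → 3% + 2.5% surcharge = 5.5% → $16.84
Tax on household furniture = $5.30 + $1.53 + $16.84 = $23.67

$23.67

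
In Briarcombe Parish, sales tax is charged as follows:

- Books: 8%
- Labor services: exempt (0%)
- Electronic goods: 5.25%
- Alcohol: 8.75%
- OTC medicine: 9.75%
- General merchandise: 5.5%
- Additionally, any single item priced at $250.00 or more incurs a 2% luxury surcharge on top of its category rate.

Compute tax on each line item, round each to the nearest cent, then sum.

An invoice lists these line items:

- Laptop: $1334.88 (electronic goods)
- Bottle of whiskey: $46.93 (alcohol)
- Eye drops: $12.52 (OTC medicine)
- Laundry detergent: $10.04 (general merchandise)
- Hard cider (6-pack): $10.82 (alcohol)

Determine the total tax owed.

$103.61

Laptop $1334.88: electronic goods → 5.25% + 2% surcharge = 7.25% → $96.78
Bottle of whiskey $46.93: alcohol → 8.75% → $4.11
Eye drops $12.52: OTC medicine → 9.75% → $1.22
Laundry detergent $10.04: general merchandise → 5.5% → $0.55
Hard cider (6-pack) $10.82: alcohol → 8.75% → $0.95
Total tax = $96.78 + $4.11 + $1.22 + $0.55 + $0.95 = $103.61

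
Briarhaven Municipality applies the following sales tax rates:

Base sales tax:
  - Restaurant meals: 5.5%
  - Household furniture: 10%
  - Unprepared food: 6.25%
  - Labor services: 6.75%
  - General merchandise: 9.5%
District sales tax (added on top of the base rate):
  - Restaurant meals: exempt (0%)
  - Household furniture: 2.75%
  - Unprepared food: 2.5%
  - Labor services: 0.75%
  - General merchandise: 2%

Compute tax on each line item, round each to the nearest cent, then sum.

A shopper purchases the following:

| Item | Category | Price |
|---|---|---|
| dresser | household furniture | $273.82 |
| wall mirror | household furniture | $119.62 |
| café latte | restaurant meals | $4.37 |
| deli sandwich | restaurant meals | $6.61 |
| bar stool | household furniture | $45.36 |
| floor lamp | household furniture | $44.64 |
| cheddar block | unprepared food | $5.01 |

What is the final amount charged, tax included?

$562.10

Dresser $273.82: household furniture → 10% + 2.75% district = 12.75% → $34.91
Wall mirror $119.62: household furniture → 10% + 2.75% district = 12.75% → $15.25
Café latte $4.37: restaurant meals → 5.5% + 0% district = 5.5% → $0.24
Deli sandwich $6.61: restaurant meals → 5.5% + 0% district = 5.5% → $0.36
Bar stool $45.36: household furniture → 10% + 2.75% district = 12.75% → $5.78
Floor lamp $44.64: household furniture → 10% + 2.75% district = 12.75% → $5.69
Cheddar block $5.01: unprepared food → 6.25% + 2.5% district = 8.75% → $0.44
Subtotal = $499.43; tax = $62.67; total due = $562.10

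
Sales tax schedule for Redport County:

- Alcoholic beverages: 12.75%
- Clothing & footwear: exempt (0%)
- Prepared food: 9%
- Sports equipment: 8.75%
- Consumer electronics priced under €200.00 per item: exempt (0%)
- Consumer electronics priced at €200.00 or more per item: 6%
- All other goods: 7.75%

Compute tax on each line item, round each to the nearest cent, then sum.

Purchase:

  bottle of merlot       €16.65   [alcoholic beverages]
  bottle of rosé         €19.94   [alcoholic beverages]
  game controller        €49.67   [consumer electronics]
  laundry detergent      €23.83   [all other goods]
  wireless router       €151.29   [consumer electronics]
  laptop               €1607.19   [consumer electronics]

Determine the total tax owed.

Bottle of merlot €16.65: alcoholic beverages → 12.75% → €2.12
Bottle of rosé €19.94: alcoholic beverages → 12.75% → €2.54
Game controller €49.67: consumer electronics, under €200.00 → 0% → €0.00
Laundry detergent €23.83: all other goods → 7.75% → €1.85
Wireless router €151.29: consumer electronics, under €200.00 → 0% → €0.00
Laptop €1607.19: consumer electronics, €200.00 or more → 6% → €96.43
Total tax = €2.12 + €2.54 + €1.85 + €96.43 = €102.94

€102.94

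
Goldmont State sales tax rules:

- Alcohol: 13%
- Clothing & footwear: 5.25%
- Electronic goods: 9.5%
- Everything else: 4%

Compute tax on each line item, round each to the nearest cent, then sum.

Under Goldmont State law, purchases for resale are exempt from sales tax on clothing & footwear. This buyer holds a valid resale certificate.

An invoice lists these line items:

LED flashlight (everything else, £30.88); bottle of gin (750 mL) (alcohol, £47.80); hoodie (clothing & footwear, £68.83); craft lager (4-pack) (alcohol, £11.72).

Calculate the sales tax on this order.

LED flashlight £30.88: everything else → 4% → £1.24
Bottle of gin (750 mL) £47.80: alcohol → 13% → £6.21
Hoodie £68.83: clothing & footwear, buyer-exempt → 0% → £0.00
Craft lager (4-pack) £11.72: alcohol → 13% → £1.52
Total tax = £1.24 + £6.21 + £1.52 = £8.97

£8.97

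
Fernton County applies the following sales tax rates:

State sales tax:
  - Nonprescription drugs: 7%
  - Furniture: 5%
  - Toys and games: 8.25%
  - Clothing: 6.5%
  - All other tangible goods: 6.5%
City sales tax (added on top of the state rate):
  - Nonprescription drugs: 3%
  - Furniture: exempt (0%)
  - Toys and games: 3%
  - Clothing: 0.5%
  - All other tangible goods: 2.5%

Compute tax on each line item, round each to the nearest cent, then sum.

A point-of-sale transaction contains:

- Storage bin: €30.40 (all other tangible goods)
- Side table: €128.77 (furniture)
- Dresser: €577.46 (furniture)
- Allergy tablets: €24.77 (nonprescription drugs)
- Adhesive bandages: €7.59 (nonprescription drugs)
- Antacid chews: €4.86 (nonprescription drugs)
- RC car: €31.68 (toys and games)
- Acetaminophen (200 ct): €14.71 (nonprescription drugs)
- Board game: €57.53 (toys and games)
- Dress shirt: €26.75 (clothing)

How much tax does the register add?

€55.15

Storage bin €30.40: all other tangible goods → 6.5% + 2.5% city = 9% → €2.74
Side table €128.77: furniture → 5% + 0% city = 5% → €6.44
Dresser €577.46: furniture → 5% + 0% city = 5% → €28.87
Allergy tablets €24.77: nonprescription drugs → 7% + 3% city = 10% → €2.48
Adhesive bandages €7.59: nonprescription drugs → 7% + 3% city = 10% → €0.76
Antacid chews €4.86: nonprescription drugs → 7% + 3% city = 10% → €0.49
RC car €31.68: toys and games → 8.25% + 3% city = 11.25% → €3.56
Acetaminophen (200 ct) €14.71: nonprescription drugs → 7% + 3% city = 10% → €1.47
Board game €57.53: toys and games → 8.25% + 3% city = 11.25% → €6.47
Dress shirt €26.75: clothing → 6.5% + 0.5% city = 7% → €1.87
Total tax = €2.74 + €6.44 + €28.87 + €2.48 + €0.76 + €0.49 + €3.56 + €1.47 + €6.47 + €1.87 = €55.15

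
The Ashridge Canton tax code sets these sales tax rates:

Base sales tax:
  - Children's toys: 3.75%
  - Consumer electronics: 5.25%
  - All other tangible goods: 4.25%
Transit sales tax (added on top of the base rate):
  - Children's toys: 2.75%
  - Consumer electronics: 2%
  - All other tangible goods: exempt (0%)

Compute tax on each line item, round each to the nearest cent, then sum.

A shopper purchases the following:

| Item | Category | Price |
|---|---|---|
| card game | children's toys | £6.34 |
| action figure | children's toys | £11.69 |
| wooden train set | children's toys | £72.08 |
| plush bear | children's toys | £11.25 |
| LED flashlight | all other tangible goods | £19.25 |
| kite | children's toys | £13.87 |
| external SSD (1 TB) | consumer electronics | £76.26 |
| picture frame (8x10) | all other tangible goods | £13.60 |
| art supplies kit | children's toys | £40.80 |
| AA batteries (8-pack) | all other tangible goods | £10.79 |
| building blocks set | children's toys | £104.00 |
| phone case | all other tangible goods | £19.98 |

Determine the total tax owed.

Card game £6.34: children's toys → 3.75% + 2.75% transit = 6.5% → £0.41
Action figure £11.69: children's toys → 3.75% + 2.75% transit = 6.5% → £0.76
Wooden train set £72.08: children's toys → 3.75% + 2.75% transit = 6.5% → £4.69
Plush bear £11.25: children's toys → 3.75% + 2.75% transit = 6.5% → £0.73
LED flashlight £19.25: all other tangible goods → 4.25% + 0% transit = 4.25% → £0.82
Kite £13.87: children's toys → 3.75% + 2.75% transit = 6.5% → £0.90
External SSD (1 TB) £76.26: consumer electronics → 5.25% + 2% transit = 7.25% → £5.53
Picture frame (8x10) £13.60: all other tangible goods → 4.25% + 0% transit = 4.25% → £0.58
Art supplies kit £40.80: children's toys → 3.75% + 2.75% transit = 6.5% → £2.65
AA batteries (8-pack) £10.79: all other tangible goods → 4.25% + 0% transit = 4.25% → £0.46
Building blocks set £104.00: children's toys → 3.75% + 2.75% transit = 6.5% → £6.76
Phone case £19.98: all other tangible goods → 4.25% + 0% transit = 4.25% → £0.85
Total tax = £0.41 + £0.76 + £4.69 + £0.73 + £0.82 + £0.90 + £5.53 + £0.58 + £2.65 + £0.46 + £6.76 + £0.85 = £25.14

£25.14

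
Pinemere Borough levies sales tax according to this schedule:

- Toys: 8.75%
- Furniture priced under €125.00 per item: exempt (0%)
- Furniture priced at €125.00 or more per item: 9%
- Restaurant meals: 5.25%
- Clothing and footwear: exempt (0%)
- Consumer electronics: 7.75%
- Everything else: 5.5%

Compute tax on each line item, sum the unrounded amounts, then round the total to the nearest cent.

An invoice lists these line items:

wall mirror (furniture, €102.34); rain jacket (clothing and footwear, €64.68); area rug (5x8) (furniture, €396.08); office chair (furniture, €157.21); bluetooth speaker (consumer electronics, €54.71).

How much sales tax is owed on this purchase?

Wall mirror €102.34: furniture, under €125.00 → 0% → €0.00
Rain jacket €64.68: clothing and footwear → 0% → €0.00
Area rug (5x8) €396.08: furniture, €125.00 or more → 9% → €35.6472
Office chair €157.21: furniture, €125.00 or more → 9% → €14.1489
Bluetooth speaker €54.71: consumer electronics → 7.75% → €4.240025
Unrounded tax sum = €54.036125 → €54.04

€54.04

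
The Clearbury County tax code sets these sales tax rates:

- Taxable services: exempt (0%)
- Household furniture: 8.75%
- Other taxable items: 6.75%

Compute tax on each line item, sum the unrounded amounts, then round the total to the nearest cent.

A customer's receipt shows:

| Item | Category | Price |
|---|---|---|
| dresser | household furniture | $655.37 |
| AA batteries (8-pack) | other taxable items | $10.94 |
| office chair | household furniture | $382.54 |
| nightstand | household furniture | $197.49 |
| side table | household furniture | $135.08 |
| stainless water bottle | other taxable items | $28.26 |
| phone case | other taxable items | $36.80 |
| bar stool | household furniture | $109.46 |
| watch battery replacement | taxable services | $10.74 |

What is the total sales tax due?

Dresser $655.37: household furniture → 8.75% → $57.344875
AA batteries (8-pack) $10.94: other taxable items → 6.75% → $0.73845
Office chair $382.54: household furniture → 8.75% → $33.47225
Nightstand $197.49: household furniture → 8.75% → $17.280375
Side table $135.08: household furniture → 8.75% → $11.8195
Stainless water bottle $28.26: other taxable items → 6.75% → $1.90755
Phone case $36.80: other taxable items → 6.75% → $2.484
Bar stool $109.46: household furniture → 8.75% → $9.57775
Watch battery replacement $10.74: taxable services → 0% → $0.00
Unrounded tax sum = $134.62475 → $134.62

$134.62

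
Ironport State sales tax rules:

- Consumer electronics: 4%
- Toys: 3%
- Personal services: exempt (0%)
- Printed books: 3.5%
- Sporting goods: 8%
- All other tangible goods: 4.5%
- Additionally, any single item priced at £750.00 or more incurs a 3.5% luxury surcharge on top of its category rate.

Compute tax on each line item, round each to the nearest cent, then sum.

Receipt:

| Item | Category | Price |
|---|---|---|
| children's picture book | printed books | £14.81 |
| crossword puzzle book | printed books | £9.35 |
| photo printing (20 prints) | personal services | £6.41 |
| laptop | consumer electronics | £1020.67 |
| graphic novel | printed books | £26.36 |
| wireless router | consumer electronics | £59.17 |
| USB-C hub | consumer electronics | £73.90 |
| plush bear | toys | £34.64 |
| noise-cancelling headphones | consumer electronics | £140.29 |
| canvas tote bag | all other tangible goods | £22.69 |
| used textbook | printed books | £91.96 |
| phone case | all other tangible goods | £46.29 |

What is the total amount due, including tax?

£1643.16

Children's picture book £14.81: printed books → 3.5% → £0.52
Crossword puzzle book £9.35: printed books → 3.5% → £0.33
Photo printing (20 prints) £6.41: personal services → 0% → £0.00
Laptop £1020.67: consumer electronics → 4% + 3.5% surcharge = 7.5% → £76.55
Graphic novel £26.36: printed books → 3.5% → £0.92
Wireless router £59.17: consumer electronics → 4% → £2.37
USB-C hub £73.90: consumer electronics → 4% → £2.96
Plush bear £34.64: toys → 3% → £1.04
Noise-cancelling headphones £140.29: consumer electronics → 4% → £5.61
Canvas tote bag £22.69: all other tangible goods → 4.5% → £1.02
Used textbook £91.96: printed books → 3.5% → £3.22
Phone case £46.29: all other tangible goods → 4.5% → £2.08
Subtotal = £1546.54; tax = £96.62; total due = £1643.16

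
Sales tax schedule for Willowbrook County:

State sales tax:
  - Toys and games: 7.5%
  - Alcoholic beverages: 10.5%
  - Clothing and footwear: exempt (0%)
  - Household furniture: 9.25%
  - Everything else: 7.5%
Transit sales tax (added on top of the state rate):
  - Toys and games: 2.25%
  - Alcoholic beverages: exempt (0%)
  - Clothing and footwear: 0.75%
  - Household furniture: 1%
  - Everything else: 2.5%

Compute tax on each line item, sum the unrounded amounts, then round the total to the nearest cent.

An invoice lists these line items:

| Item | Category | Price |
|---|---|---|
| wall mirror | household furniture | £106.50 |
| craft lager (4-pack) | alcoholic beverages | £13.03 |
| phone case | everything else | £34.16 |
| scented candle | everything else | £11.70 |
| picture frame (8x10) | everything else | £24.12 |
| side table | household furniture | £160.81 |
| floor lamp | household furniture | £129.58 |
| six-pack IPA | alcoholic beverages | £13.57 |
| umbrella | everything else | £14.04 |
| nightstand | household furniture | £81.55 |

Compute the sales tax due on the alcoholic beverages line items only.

Craft lager (4-pack) £13.03: alcoholic beverages → 10.5% + 0% transit = 10.5% → £1.36815
Six-pack IPA £13.57: alcoholic beverages → 10.5% + 0% transit = 10.5% → £1.42485
Tax on alcoholic beverages: unrounded sum = £2.793 → £2.79

£2.79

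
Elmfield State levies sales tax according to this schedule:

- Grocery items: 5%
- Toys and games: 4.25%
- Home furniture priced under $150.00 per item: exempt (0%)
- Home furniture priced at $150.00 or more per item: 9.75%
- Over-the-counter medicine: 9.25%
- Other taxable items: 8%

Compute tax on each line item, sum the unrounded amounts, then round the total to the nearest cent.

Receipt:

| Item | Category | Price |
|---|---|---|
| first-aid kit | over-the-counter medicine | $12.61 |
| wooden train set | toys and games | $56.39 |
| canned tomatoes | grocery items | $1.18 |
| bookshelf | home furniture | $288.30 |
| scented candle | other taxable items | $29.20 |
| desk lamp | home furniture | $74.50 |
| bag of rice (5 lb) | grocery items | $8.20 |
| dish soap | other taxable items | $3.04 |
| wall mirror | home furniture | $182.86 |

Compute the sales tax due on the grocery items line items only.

$0.47

Canned tomatoes $1.18: grocery items → 5% → $0.059
Bag of rice (5 lb) $8.20: grocery items → 5% → $0.41
Tax on grocery items: unrounded sum = $0.469 → $0.47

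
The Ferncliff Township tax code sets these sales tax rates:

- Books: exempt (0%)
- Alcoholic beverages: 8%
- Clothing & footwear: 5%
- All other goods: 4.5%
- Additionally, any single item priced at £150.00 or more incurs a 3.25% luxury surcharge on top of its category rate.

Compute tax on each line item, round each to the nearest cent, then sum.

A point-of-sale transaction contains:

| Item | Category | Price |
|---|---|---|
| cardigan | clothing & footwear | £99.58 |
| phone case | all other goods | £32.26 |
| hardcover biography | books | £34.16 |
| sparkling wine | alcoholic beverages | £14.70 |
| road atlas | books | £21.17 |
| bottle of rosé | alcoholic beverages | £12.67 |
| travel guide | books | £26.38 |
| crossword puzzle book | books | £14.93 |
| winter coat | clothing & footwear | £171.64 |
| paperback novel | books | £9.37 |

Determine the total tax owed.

Cardigan £99.58: clothing & footwear → 5% → £4.98
Phone case £32.26: all other goods → 4.5% → £1.45
Hardcover biography £34.16: books → 0% → £0.00
Sparkling wine £14.70: alcoholic beverages → 8% → £1.18
Road atlas £21.17: books → 0% → £0.00
Bottle of rosé £12.67: alcoholic beverages → 8% → £1.01
Travel guide £26.38: books → 0% → £0.00
Crossword puzzle book £14.93: books → 0% → £0.00
Winter coat £171.64: clothing & footwear → 5% + 3.25% surcharge = 8.25% → £14.16
Paperback novel £9.37: books → 0% → £0.00
Total tax = £4.98 + £1.45 + £1.18 + £1.01 + £14.16 = £22.78

£22.78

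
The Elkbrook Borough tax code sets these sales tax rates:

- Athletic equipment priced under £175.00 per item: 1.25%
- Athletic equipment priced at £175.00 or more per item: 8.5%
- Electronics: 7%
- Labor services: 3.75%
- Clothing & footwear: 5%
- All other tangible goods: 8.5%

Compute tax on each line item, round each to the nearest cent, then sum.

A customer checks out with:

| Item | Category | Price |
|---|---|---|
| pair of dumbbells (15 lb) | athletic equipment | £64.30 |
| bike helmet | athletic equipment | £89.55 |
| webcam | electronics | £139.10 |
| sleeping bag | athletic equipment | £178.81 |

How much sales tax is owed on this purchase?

£26.86

Pair of dumbbells (15 lb) £64.30: athletic equipment, under £175.00 → 1.25% → £0.80
Bike helmet £89.55: athletic equipment, under £175.00 → 1.25% → £1.12
Webcam £139.10: electronics → 7% → £9.74
Sleeping bag £178.81: athletic equipment, £175.00 or more → 8.5% → £15.20
Total tax = £0.80 + £1.12 + £9.74 + £15.20 = £26.86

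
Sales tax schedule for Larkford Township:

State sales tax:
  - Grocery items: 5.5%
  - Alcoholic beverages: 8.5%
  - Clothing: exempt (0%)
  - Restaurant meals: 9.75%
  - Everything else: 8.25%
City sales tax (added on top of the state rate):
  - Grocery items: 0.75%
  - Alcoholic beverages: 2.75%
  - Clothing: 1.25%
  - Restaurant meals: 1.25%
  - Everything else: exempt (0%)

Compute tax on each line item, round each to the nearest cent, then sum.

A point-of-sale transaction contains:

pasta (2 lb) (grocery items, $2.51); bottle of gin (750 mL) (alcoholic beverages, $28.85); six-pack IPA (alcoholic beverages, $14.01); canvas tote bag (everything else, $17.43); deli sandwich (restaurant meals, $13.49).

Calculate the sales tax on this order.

Pasta (2 lb) $2.51: grocery items → 5.5% + 0.75% city = 6.25% → $0.16
Bottle of gin (750 mL) $28.85: alcoholic beverages → 8.5% + 2.75% city = 11.25% → $3.25
Six-pack IPA $14.01: alcoholic beverages → 8.5% + 2.75% city = 11.25% → $1.58
Canvas tote bag $17.43: everything else → 8.25% + 0% city = 8.25% → $1.44
Deli sandwich $13.49: restaurant meals → 9.75% + 1.25% city = 11% → $1.48
Total tax = $0.16 + $3.25 + $1.58 + $1.44 + $1.48 = $7.91

$7.91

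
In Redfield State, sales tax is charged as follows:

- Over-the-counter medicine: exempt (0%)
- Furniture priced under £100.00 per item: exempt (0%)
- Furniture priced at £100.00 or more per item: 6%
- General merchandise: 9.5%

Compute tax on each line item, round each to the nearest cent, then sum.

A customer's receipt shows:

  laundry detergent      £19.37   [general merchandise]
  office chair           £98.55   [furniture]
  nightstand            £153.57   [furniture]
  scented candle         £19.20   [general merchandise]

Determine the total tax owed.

Laundry detergent £19.37: general merchandise → 9.5% → £1.84
Office chair £98.55: furniture, under £100.00 → 0% → £0.00
Nightstand £153.57: furniture, £100.00 or more → 6% → £9.21
Scented candle £19.20: general merchandise → 9.5% → £1.82
Total tax = £1.84 + £9.21 + £1.82 = £12.87

£12.87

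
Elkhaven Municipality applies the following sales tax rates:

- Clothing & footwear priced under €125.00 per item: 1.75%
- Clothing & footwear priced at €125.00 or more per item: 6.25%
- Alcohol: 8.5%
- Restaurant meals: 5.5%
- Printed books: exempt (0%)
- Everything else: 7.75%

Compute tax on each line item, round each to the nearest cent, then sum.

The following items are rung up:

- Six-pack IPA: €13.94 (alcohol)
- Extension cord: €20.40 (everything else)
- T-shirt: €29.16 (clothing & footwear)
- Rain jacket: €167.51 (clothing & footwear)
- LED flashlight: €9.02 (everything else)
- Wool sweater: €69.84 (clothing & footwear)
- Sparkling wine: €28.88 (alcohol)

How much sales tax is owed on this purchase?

€18.11

Six-pack IPA €13.94: alcohol → 8.5% → €1.18
Extension cord €20.40: everything else → 7.75% → €1.58
T-shirt €29.16: clothing & footwear, under €125.00 → 1.75% → €0.51
Rain jacket €167.51: clothing & footwear, €125.00 or more → 6.25% → €10.47
LED flashlight €9.02: everything else → 7.75% → €0.70
Wool sweater €69.84: clothing & footwear, under €125.00 → 1.75% → €1.22
Sparkling wine €28.88: alcohol → 8.5% → €2.45
Total tax = €1.18 + €1.58 + €0.51 + €10.47 + €0.70 + €1.22 + €2.45 = €18.11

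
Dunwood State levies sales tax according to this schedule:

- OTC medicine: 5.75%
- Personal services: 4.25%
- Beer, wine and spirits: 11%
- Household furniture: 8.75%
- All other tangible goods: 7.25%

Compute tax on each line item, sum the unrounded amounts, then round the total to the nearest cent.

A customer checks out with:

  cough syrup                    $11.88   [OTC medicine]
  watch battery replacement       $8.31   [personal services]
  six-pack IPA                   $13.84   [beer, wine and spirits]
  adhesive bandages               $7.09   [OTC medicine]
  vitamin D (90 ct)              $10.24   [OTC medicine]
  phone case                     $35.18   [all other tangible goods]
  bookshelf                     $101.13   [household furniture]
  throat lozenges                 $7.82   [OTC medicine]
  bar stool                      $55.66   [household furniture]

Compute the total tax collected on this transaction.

Cough syrup $11.88: OTC medicine → 5.75% → $0.6831
Watch battery replacement $8.31: personal services → 4.25% → $0.353175
Six-pack IPA $13.84: beer, wine and spirits → 11% → $1.5224
Adhesive bandages $7.09: OTC medicine → 5.75% → $0.407675
Vitamin D (90 ct) $10.24: OTC medicine → 5.75% → $0.5888
Phone case $35.18: all other tangible goods → 7.25% → $2.55055
Bookshelf $101.13: household furniture → 8.75% → $8.848875
Throat lozenges $7.82: OTC medicine → 5.75% → $0.44965
Bar stool $55.66: household furniture → 8.75% → $4.87025
Unrounded tax sum = $20.274475 → $20.27

$20.27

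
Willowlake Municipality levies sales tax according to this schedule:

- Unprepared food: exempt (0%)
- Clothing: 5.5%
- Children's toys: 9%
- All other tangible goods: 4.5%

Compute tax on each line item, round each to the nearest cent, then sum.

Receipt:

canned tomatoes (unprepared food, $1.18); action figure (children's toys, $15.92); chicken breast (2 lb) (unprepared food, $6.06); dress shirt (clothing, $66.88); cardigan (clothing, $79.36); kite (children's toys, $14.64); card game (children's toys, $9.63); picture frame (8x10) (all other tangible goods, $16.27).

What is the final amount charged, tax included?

Canned tomatoes $1.18: unprepared food → 0% → $0.00
Action figure $15.92: children's toys → 9% → $1.43
Chicken breast (2 lb) $6.06: unprepared food → 0% → $0.00
Dress shirt $66.88: clothing → 5.5% → $3.68
Cardigan $79.36: clothing → 5.5% → $4.36
Kite $14.64: children's toys → 9% → $1.32
Card game $9.63: children's toys → 9% → $0.87
Picture frame (8x10) $16.27: all other tangible goods → 4.5% → $0.73
Subtotal = $209.94; tax = $12.39; total due = $222.33

$222.33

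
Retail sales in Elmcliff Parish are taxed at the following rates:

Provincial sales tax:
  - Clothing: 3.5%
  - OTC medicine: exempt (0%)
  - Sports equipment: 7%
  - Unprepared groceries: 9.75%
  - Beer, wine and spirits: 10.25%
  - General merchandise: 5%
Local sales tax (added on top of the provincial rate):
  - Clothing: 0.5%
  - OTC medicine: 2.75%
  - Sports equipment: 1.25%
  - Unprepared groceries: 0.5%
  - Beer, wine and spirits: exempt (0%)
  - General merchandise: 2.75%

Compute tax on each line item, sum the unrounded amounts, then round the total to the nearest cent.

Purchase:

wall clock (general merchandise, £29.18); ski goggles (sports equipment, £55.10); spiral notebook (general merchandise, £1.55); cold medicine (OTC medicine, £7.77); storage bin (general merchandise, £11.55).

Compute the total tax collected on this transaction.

Wall clock £29.18: general merchandise → 5% + 2.75% local = 7.75% → £2.26145
Ski goggles £55.10: sports equipment → 7% + 1.25% local = 8.25% → £4.54575
Spiral notebook £1.55: general merchandise → 5% + 2.75% local = 7.75% → £0.120125
Cold medicine £7.77: OTC medicine → 0% + 2.75% local = 2.75% → £0.213675
Storage bin £11.55: general merchandise → 5% + 2.75% local = 7.75% → £0.895125
Unrounded tax sum = £8.036125 → £8.04

£8.04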